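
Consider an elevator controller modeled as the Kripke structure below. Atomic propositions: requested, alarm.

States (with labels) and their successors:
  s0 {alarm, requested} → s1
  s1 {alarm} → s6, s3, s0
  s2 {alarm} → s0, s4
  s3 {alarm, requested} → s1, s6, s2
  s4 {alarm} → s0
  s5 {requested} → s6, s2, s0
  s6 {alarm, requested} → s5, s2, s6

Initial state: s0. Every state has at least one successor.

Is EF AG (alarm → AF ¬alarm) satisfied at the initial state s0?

States satisfying AG (alarm → AF ¬alarm): ∅.
States satisfying EF AG (alarm → AF ¬alarm): ∅.
No suitable path/successor from s0 witnesses the formula.
s0 ∉ Sat(EF AG (alarm → AF ¬alarm)).

Does not hold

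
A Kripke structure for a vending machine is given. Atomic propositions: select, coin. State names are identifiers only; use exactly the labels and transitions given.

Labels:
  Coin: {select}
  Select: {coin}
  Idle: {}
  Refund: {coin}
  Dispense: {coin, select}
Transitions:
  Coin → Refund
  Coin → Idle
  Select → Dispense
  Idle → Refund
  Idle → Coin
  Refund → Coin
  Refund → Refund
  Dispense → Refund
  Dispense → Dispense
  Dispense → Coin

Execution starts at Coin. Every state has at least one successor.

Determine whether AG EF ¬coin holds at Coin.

States satisfying EF ¬coin: {Coin, Select, Idle, Refund, Dispense}.
States satisfying AG EF ¬coin: {Coin, Select, Idle, Refund, Dispense}.
Every state reachable from Coin satisfies EF ¬coin.
Coin ∈ Sat(AG EF ¬coin).

Holds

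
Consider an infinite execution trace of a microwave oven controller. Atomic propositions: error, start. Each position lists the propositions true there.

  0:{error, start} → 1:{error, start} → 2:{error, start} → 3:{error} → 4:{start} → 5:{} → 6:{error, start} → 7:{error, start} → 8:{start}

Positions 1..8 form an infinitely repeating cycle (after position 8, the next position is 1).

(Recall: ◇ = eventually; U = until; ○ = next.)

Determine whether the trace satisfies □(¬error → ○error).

Violated

¬error → ○error must hold at every position from 0 onward. It fails at position 4, so □(¬error → ○error) is false.
Positions where ¬error holds: 4, 5, 8.
Check ○error at each: 4→fails, 5→ok, 8→ok.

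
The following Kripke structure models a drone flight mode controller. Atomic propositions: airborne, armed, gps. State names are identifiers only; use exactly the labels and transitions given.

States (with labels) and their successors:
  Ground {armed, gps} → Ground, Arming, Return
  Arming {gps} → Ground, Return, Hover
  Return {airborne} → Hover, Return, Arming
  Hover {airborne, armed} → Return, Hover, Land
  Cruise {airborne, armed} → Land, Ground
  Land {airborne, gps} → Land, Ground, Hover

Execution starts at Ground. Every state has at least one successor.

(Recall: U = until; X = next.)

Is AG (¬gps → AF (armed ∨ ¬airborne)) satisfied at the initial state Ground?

States satisfying ¬gps → AF (armed ∨ ¬airborne): {Ground, Arming, Hover, Cruise, Land}.
States satisfying AG (¬gps → AF (armed ∨ ¬airborne)): ∅.
Return is reachable from Ground and violates ¬gps → AF (armed ∨ ¬airborne), so AG fails at Ground.
Ground ∉ Sat(AG (¬gps → AF (armed ∨ ¬airborne))).

Does not hold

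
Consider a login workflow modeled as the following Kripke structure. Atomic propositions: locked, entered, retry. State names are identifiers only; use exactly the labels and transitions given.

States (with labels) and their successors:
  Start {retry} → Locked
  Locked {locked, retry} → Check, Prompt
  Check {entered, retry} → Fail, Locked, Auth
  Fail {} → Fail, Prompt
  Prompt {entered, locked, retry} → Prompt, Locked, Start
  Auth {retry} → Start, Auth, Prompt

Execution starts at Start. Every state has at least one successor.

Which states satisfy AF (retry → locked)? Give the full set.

{Start, Locked, Fail, Prompt}

States satisfying retry → locked: {Locked, Fail, Prompt}.
States satisfying AF (retry → locked): {Start, Locked, Fail, Prompt}.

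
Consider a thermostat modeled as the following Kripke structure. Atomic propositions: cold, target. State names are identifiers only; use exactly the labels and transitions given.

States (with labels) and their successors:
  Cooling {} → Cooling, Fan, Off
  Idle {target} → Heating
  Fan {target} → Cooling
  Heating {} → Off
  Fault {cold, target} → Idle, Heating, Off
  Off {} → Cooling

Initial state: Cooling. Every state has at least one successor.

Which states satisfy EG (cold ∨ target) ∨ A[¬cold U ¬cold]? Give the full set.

{Cooling, Idle, Fan, Heating, Off}

States satisfying cold ∨ target: {Idle, Fan, Fault}.
States satisfying EG (cold ∨ target): ∅.
States satisfying ¬cold: {Cooling, Idle, Fan, Heating, Off}.
States satisfying A[¬cold U ¬cold]: {Cooling, Idle, Fan, Heating, Off}.
States satisfying EG (cold ∨ target) ∨ A[¬cold U ¬cold]: {Cooling, Idle, Fan, Heating, Off}.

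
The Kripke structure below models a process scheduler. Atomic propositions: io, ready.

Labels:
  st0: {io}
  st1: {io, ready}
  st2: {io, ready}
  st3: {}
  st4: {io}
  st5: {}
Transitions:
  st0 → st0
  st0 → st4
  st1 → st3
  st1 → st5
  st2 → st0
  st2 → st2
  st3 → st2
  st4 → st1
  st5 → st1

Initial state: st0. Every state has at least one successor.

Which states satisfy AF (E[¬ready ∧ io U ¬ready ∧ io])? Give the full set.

States satisfying E[¬ready ∧ io U ¬ready ∧ io]: {st0, st4}.
States satisfying AF (E[¬ready ∧ io U ¬ready ∧ io]): {st0, st4}.

{st0, st4}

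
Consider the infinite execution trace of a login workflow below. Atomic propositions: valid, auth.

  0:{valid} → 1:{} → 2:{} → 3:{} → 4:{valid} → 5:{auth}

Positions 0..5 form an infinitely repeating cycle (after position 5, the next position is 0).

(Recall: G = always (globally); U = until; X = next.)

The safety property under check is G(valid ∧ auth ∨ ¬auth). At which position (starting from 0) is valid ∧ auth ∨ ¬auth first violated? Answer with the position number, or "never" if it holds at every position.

Check valid ∧ auth ∨ ¬auth at each position in order: 0 ✓, 1 ✓, 2 ✓, 3 ✓, 4 ✓.
At position 5 the labels are {auth}, so valid ∧ auth ∨ ¬auth is false there. This is the first violation.

5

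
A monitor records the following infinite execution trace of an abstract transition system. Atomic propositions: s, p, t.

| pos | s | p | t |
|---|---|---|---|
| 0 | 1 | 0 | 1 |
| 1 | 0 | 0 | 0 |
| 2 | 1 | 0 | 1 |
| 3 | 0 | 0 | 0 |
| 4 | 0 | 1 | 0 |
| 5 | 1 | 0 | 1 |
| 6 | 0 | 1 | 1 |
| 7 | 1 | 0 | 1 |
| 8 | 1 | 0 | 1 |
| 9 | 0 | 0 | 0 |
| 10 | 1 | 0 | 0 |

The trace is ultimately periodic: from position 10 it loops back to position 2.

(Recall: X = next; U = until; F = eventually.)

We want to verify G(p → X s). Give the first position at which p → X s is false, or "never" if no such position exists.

never

p → X s holds at every position 0..10, and those are all the positions the trace ever visits, so the invariant G(p → X s) is never violated.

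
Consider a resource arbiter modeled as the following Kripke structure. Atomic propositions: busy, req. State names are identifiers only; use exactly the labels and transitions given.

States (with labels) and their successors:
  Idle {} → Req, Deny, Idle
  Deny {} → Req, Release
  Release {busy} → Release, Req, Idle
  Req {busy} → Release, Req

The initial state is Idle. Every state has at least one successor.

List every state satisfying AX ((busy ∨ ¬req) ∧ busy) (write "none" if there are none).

{Deny, Req}

States satisfying (busy ∨ ¬req) ∧ busy: {Release, Req}.
States satisfying AX ((busy ∨ ¬req) ∧ busy): {Deny, Req}.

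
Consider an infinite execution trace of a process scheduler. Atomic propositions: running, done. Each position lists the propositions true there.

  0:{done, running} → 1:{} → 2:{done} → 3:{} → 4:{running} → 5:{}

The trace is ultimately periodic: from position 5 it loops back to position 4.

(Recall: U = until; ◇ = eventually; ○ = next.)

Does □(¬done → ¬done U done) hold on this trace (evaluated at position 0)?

¬done → ¬done U done must hold at every position from 0 onward. It fails at position 3, so □(¬done → ¬done U done) is false.
Positions where ¬done holds: 1, 3, 4, 5.
Check ¬done U done at each: 1→ok, 3→fails, 4→fails, 5→fails.

Does not hold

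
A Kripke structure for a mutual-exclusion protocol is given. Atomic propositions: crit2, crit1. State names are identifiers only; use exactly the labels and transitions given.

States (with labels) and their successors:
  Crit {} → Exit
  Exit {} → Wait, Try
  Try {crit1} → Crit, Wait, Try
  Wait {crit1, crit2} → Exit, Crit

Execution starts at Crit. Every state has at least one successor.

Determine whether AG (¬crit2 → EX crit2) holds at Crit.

Violated

States satisfying ¬crit2 → EX crit2: {Exit, Try, Wait}.
States satisfying AG (¬crit2 → EX crit2): ∅.
Crit is reachable from Crit and violates ¬crit2 → EX crit2, so AG fails at Crit.
Crit ∉ Sat(AG (¬crit2 → EX crit2)).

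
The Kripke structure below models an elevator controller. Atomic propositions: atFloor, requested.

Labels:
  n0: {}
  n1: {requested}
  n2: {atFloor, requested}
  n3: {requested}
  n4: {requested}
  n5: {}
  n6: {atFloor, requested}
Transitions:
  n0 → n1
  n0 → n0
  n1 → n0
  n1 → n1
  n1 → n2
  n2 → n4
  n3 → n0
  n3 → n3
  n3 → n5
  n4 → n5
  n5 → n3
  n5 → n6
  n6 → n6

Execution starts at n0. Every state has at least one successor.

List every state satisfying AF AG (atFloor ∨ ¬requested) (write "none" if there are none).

States satisfying AG (atFloor ∨ ¬requested): {n6}.
States satisfying AF AG (atFloor ∨ ¬requested): {n6}.

{n6}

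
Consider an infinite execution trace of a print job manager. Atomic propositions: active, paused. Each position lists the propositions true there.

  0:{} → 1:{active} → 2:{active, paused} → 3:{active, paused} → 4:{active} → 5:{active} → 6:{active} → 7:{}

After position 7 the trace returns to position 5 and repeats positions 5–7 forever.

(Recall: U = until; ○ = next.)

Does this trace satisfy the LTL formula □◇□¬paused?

◇□¬paused holds at every position 0..7, and those are all positions ever visited, so □◇□¬paused holds.

Yes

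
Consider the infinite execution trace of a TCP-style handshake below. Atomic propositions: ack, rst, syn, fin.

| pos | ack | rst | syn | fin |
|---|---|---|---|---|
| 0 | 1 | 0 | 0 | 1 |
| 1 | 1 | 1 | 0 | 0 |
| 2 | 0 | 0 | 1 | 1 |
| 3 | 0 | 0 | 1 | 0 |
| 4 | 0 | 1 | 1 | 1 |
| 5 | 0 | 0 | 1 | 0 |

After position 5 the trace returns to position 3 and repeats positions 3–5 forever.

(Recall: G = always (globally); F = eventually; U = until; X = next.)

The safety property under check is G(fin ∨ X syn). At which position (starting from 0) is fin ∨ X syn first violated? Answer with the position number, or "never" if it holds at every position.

never

fin ∨ X syn holds at every position 0..5, and those are all the positions the trace ever visits, so the invariant G(fin ∨ X syn) is never violated.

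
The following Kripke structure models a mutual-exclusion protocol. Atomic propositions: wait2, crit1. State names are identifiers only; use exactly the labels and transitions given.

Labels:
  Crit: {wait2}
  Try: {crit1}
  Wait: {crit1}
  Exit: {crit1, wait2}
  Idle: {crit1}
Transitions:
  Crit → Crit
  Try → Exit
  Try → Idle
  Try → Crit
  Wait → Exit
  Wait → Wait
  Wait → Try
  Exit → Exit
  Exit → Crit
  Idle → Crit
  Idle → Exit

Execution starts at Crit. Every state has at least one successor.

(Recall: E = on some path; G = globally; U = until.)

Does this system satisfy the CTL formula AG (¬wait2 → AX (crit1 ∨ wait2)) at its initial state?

Yes

States satisfying ¬wait2 → AX (crit1 ∨ wait2): {Crit, Try, Wait, Exit, Idle}.
States satisfying AG (¬wait2 → AX (crit1 ∨ wait2)): {Crit, Try, Wait, Exit, Idle}.
Every state reachable from Crit satisfies ¬wait2 → AX (crit1 ∨ wait2).
Crit ∈ Sat(AG (¬wait2 → AX (crit1 ∨ wait2))).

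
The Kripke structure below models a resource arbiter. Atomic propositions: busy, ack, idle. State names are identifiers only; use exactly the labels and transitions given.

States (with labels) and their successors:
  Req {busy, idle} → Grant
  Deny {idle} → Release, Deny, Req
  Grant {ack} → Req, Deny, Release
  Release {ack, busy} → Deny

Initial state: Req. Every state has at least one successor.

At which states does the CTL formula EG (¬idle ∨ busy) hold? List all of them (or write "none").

{Req, Grant}

States satisfying ¬idle ∨ busy: {Req, Grant, Release}.
States satisfying EG (¬idle ∨ busy): {Req, Grant}.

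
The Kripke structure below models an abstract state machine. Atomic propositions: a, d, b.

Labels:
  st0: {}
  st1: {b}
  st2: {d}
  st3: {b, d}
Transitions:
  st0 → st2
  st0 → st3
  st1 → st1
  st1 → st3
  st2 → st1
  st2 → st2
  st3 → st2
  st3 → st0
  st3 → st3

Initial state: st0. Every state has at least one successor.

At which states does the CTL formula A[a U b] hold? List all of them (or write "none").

States satisfying a: ∅.
States satisfying b: {st1, st3}.
States satisfying A[a U b]: {st1, st3}.

{st1, st3}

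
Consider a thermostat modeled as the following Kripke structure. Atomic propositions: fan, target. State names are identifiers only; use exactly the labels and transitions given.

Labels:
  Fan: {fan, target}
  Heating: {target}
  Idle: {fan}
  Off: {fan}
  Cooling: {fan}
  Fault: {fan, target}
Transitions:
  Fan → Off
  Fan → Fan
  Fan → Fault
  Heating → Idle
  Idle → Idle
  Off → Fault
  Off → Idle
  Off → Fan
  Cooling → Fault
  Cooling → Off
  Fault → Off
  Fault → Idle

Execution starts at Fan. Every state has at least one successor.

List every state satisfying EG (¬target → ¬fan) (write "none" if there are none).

{Fan}

States satisfying ¬target → ¬fan: {Fan, Heating, Fault}.
States satisfying EG (¬target → ¬fan): {Fan}.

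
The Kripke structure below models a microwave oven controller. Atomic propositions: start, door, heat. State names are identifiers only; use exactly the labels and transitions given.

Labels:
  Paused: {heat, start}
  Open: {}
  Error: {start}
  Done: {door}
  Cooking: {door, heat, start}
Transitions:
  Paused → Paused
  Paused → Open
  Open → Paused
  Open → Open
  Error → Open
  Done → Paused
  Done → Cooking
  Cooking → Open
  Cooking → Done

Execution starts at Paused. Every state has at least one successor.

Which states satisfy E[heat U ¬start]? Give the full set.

{Paused, Open, Done, Cooking}

States satisfying heat: {Paused, Cooking}.
States satisfying ¬start: {Open, Done}.
States satisfying E[heat U ¬start]: {Paused, Open, Done, Cooking}.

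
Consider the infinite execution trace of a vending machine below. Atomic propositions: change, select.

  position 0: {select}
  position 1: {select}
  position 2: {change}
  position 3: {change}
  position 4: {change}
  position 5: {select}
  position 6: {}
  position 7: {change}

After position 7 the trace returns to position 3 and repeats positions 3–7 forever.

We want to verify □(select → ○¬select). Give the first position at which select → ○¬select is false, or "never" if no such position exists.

0

At position 0 the labels are {select} and the next position 1 has {select}, so select → ○¬select is false there. This is the first violation.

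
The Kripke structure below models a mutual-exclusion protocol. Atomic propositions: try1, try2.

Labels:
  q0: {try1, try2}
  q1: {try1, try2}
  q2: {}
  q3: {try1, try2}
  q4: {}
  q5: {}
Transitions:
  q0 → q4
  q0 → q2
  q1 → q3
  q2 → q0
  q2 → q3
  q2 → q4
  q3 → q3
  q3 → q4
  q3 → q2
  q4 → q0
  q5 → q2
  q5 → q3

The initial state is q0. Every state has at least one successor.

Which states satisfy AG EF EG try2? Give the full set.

States satisfying EF EG try2: {q0, q1, q2, q3, q4, q5}.
States satisfying AG EF EG try2: {q0, q1, q2, q3, q4, q5}.

{q0, q1, q2, q3, q4, q5}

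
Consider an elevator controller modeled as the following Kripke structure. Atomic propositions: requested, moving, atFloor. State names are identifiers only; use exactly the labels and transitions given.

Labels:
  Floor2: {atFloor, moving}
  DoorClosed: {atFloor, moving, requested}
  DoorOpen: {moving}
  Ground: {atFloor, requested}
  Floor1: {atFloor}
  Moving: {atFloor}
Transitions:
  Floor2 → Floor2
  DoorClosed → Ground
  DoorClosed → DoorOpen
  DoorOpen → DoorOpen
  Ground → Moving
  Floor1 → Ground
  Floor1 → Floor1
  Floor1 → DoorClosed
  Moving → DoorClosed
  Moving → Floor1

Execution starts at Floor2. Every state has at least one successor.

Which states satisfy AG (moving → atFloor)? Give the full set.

{Floor2}

States satisfying moving → atFloor: {Floor2, DoorClosed, Ground, Floor1, Moving}.
States satisfying AG (moving → atFloor): {Floor2}.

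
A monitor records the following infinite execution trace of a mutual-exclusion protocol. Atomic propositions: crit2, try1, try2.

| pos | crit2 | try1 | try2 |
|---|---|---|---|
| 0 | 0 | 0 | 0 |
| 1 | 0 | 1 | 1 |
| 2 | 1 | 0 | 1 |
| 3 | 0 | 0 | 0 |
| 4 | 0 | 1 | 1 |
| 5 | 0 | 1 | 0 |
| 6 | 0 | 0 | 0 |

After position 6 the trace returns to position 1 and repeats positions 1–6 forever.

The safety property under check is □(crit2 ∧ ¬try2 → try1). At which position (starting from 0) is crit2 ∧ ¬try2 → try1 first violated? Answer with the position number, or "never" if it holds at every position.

crit2 ∧ ¬try2 → try1 holds at every position 0..6, and those are all the positions the trace ever visits, so the invariant □(crit2 ∧ ¬try2 → try1) is never violated.

never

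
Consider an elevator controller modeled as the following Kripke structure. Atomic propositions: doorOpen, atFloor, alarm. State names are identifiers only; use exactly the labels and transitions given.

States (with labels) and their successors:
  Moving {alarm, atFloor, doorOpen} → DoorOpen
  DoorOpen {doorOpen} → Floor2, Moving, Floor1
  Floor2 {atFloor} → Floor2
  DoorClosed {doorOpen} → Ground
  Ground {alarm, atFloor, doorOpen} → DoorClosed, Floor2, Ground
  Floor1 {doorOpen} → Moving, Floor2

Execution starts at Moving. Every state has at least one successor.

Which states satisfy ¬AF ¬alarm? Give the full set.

{Ground}

States satisfying ¬alarm: {DoorOpen, Floor2, DoorClosed, Floor1}.
States satisfying AF ¬alarm: {Moving, DoorOpen, Floor2, DoorClosed, Floor1}.
States satisfying ¬AF ¬alarm: {Ground}.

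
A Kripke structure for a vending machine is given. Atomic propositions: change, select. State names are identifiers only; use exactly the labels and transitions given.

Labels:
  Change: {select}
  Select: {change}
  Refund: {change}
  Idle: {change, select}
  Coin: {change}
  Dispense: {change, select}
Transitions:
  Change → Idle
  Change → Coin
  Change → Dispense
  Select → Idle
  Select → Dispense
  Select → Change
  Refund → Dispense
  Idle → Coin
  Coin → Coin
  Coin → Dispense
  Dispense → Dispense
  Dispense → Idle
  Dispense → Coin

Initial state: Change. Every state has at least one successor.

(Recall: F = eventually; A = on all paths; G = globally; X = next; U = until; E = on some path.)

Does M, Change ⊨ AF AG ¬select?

States satisfying AG ¬select: ∅.
States satisfying AF AG ¬select: ∅.
There is a path from Change along which AG ¬select never holds.
Change ∉ Sat(AF AG ¬select).

No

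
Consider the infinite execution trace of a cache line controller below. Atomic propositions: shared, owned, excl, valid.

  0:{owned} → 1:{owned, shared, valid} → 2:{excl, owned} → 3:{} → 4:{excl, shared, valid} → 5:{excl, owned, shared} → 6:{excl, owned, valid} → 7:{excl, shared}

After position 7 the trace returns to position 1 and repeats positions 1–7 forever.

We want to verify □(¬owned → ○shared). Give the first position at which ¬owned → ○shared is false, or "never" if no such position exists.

¬owned → ○shared holds at every position 0..7, and those are all the positions the trace ever visits, so the invariant □(¬owned → ○shared) is never violated.

never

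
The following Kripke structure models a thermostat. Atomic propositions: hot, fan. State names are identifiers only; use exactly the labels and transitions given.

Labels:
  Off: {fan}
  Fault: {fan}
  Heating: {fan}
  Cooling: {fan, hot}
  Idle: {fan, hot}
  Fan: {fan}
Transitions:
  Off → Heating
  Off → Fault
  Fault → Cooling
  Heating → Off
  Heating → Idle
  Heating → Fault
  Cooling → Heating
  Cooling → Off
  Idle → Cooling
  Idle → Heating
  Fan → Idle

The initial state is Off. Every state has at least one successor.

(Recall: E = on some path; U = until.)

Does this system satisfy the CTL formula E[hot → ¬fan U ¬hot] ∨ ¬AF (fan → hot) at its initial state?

Yes

States satisfying hot → ¬fan: {Off, Fault, Heating, Fan}.
States satisfying ¬hot: {Off, Fault, Heating, Fan}.
States satisfying E[hot → ¬fan U ¬hot]: {Off, Fault, Heating, Fan}.
States satisfying fan → hot: {Cooling, Idle}.
States satisfying AF (fan → hot): {Fault, Cooling, Idle, Fan}.
States satisfying ¬AF (fan → hot): {Off, Heating}.
States satisfying E[hot → ¬fan U ¬hot] ∨ ¬AF (fan → hot): {Off, Fault, Heating, Fan}.
Off ∈ Sat(E[hot → ¬fan U ¬hot] ∨ ¬AF (fan → hot)).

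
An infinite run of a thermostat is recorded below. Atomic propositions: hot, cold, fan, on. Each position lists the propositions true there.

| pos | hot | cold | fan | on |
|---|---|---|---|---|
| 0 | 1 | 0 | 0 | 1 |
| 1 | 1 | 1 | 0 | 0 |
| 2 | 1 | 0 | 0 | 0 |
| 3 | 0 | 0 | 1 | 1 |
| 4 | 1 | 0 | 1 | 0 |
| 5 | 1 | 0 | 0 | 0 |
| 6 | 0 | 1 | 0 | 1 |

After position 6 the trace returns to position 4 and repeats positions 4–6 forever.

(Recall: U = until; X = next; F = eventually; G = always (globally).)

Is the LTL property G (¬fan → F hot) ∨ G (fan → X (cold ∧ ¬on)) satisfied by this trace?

¬fan → F hot holds at every position 0..6, and those are all positions ever visited, so G (¬fan → F hot) holds.
Positions where ¬fan holds: 0, 1, 2, 5, 6.
Check F hot at each: 0→ok, 1→ok, 2→ok, 5→ok, 6→ok.
fan → X (cold ∧ ¬on) must hold at every position from 0 onward. It fails at position 3, so G (fan → X (cold ∧ ¬on)) is false.
Positions where fan holds: 3, 4.
Check X (cold ∧ ¬on) at each: 3→fails, 4→fails.
At position 0: G (¬fan → F hot) is true; G (fan → X (cold ∧ ¬on)) is false; so G (¬fan → F hot) ∨ G (fan → X (cold ∧ ¬on)) is true.

Holds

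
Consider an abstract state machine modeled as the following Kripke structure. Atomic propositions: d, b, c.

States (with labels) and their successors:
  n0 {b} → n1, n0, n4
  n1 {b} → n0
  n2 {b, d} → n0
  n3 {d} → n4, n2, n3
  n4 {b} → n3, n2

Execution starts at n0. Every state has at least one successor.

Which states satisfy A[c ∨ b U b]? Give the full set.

{n0, n1, n2, n4}

States satisfying c ∨ b: {n0, n1, n2, n4}.
States satisfying b: {n0, n1, n2, n4}.
States satisfying A[c ∨ b U b]: {n0, n1, n2, n4}.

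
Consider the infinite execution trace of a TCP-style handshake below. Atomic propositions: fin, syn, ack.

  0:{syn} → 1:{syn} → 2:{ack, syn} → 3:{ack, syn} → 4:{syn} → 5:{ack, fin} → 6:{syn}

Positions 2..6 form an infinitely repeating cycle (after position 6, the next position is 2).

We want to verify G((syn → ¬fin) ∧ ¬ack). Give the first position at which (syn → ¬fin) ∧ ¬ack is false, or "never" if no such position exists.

2

Check (syn → ¬fin) ∧ ¬ack at each position in order: 0 ✓, 1 ✓.
At position 2 the labels are {ack, syn}, so (syn → ¬fin) ∧ ¬ack is false there. This is the first violation.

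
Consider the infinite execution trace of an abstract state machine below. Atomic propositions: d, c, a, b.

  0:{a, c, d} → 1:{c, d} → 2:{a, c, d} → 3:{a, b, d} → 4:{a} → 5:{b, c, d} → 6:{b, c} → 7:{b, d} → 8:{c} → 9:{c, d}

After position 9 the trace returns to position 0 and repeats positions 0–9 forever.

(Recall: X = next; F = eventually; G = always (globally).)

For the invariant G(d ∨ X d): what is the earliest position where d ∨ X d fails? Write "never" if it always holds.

never

d ∨ X d holds at every position 0..9, and those are all the positions the trace ever visits, so the invariant G(d ∨ X d) is never violated.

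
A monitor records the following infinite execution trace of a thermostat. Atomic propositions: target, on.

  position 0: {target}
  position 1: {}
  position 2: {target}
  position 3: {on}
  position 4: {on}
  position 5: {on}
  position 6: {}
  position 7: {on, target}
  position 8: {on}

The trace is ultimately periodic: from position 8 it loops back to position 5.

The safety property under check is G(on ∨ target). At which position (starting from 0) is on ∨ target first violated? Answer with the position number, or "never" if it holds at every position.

1

Check on ∨ target at each position in order: 0 ✓.
At position 1 the labels are {}, so on ∨ target is false there. This is the first violation.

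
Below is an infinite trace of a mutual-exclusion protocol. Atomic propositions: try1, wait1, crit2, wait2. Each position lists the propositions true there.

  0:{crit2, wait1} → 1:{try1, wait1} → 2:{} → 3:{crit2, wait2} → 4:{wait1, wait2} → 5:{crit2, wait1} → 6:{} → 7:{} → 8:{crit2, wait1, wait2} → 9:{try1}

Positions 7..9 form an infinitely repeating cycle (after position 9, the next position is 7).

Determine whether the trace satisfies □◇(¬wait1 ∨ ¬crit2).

◇(¬wait1 ∨ ¬crit2) holds at every position 0..9, and those are all positions ever visited, so □◇(¬wait1 ∨ ¬crit2) holds.

Yes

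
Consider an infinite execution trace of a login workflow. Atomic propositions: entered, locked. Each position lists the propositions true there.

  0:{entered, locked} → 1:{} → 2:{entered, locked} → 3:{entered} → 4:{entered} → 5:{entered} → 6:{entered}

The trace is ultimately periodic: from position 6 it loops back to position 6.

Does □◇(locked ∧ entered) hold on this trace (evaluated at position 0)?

◇(locked ∧ entered) must hold at every position from 0 onward. It fails at position 3, so □◇(locked ∧ entered) is false.

No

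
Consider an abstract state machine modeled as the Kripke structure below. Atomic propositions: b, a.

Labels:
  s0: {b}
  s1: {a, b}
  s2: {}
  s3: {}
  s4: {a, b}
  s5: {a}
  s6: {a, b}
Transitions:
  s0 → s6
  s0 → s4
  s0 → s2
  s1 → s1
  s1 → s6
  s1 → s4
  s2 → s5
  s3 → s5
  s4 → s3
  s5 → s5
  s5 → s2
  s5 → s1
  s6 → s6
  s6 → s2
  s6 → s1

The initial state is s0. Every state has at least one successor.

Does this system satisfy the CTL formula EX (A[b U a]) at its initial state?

States satisfying A[b U a]: {s1, s4, s5, s6}.
States satisfying EX (A[b U a]): {s0, s1, s2, s3, s5, s6}.
s0 ∈ Sat(EX (A[b U a])).

Satisfied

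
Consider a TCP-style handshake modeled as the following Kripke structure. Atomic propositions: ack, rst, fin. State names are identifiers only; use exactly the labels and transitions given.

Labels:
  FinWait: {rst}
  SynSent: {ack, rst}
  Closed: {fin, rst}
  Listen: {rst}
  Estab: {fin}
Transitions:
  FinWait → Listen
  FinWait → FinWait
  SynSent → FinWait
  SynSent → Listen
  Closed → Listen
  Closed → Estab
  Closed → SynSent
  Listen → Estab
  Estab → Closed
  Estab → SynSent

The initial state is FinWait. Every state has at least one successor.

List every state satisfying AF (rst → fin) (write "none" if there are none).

{Closed, Listen, Estab}

States satisfying rst → fin: {Closed, Estab}.
States satisfying AF (rst → fin): {Closed, Listen, Estab}.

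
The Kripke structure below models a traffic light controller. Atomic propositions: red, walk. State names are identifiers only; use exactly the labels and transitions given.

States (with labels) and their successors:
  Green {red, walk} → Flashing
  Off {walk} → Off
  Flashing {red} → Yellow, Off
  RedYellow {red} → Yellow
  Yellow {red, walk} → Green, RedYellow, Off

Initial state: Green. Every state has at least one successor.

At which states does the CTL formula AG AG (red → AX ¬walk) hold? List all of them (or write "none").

States satisfying AG (red → AX ¬walk): {Off}.
States satisfying AG AG (red → AX ¬walk): {Off}.

{Off}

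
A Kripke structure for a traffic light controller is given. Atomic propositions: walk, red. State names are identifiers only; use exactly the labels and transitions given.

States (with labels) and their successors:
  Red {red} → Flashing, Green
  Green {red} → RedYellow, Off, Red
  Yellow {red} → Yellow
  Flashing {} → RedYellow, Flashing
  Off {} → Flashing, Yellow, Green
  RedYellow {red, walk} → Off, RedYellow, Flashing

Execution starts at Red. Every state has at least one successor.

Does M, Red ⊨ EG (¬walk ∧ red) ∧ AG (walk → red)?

Satisfied

States satisfying ¬walk ∧ red: {Red, Green, Yellow}.
States satisfying EG (¬walk ∧ red): {Red, Green, Yellow}.
States satisfying walk → red: {Red, Green, Yellow, Flashing, Off, RedYellow}.
States satisfying AG (walk → red): {Red, Green, Yellow, Flashing, Off, RedYellow}.
States satisfying EG (¬walk ∧ red) ∧ AG (walk → red): {Red, Green, Yellow}.
Red ∈ Sat(EG (¬walk ∧ red) ∧ AG (walk → red)).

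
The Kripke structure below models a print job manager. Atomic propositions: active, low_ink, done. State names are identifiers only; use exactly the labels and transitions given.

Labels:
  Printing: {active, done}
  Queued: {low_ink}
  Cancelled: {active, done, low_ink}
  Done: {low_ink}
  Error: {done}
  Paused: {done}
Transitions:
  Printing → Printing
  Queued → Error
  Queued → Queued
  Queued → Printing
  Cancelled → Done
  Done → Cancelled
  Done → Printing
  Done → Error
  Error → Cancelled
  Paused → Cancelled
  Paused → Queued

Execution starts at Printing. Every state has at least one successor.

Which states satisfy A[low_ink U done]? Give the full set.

States satisfying low_ink: {Queued, Cancelled, Done}.
States satisfying done: {Printing, Cancelled, Error, Paused}.
States satisfying A[low_ink U done]: {Printing, Cancelled, Done, Error, Paused}.

{Printing, Cancelled, Done, Error, Paused}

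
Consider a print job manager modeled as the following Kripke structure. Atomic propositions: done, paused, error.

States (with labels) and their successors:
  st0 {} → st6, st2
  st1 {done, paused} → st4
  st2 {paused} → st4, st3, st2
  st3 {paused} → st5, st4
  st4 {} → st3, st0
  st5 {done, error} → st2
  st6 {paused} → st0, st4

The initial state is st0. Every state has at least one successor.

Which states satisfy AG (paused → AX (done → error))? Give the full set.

States satisfying paused → AX (done → error): {st0, st1, st2, st3, st4, st5, st6}.
States satisfying AG (paused → AX (done → error)): {st0, st1, st2, st3, st4, st5, st6}.

{st0, st1, st2, st3, st4, st5, st6}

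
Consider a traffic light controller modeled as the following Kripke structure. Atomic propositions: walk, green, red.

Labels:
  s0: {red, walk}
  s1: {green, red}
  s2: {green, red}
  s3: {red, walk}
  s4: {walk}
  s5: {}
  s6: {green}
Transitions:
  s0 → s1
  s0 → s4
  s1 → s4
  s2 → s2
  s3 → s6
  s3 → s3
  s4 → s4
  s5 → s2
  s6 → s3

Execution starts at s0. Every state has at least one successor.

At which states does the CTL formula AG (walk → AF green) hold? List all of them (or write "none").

States satisfying walk → AF green: {s1, s2, s5, s6}.
States satisfying AG (walk → AF green): {s2, s5}.

{s2, s5}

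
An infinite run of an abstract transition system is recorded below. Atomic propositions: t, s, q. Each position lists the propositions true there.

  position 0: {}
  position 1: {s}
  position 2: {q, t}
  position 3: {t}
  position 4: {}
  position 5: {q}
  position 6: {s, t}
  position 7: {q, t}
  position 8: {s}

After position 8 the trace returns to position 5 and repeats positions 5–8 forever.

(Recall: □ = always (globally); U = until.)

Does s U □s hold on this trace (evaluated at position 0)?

Walking from position 0: at position 0, □s has not yet held and s fails, so s U □s is false.

Does not hold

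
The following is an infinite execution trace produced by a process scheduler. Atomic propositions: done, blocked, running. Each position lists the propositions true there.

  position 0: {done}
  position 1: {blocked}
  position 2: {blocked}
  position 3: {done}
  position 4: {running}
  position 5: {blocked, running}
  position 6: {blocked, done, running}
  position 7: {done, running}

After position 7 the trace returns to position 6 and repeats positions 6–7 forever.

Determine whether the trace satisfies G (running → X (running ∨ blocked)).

running → X (running ∨ blocked) holds at every position 0..7, and those are all positions ever visited, so G (running → X (running ∨ blocked)) holds.
Positions where running holds: 4, 5, 6, 7.
Check X (running ∨ blocked) at each: 4→ok, 5→ok, 6→ok, 7→ok.

Holds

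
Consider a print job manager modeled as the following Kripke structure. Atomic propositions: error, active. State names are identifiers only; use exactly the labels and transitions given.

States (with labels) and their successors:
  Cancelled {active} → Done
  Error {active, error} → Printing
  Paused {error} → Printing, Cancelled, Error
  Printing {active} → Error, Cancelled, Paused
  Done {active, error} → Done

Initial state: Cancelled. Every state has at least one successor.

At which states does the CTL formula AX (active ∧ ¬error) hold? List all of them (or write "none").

{Error}

States satisfying active ∧ ¬error: {Cancelled, Printing}.
States satisfying AX (active ∧ ¬error): {Error}.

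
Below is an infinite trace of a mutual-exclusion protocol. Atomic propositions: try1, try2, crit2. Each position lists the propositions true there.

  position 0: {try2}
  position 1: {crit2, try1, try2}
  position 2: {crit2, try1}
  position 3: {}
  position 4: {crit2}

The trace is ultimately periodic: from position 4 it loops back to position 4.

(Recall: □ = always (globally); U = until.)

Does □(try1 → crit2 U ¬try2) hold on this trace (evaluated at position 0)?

try1 → crit2 U ¬try2 holds at every position 0..4, and those are all positions ever visited, so □(try1 → crit2 U ¬try2) holds.
Positions where try1 holds: 1, 2.
Check crit2 U ¬try2 at each: 1→ok, 2→ok.

Satisfied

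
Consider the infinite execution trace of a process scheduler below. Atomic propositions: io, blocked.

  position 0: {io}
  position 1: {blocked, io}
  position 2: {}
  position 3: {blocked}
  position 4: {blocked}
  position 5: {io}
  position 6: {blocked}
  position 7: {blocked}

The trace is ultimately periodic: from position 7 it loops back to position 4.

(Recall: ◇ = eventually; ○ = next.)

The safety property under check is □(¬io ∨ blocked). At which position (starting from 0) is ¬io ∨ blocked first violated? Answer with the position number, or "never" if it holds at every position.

0

At position 0 the labels are {io}, so ¬io ∨ blocked is false there. This is the first violation.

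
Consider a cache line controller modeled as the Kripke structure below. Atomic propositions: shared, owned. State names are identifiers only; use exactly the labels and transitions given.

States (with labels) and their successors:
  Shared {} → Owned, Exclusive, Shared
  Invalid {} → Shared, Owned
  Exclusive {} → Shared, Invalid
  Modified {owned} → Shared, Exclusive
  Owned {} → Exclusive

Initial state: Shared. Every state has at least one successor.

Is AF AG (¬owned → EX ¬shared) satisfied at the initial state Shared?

States satisfying AG (¬owned → EX ¬shared): {Shared, Invalid, Exclusive, Modified, Owned}.
States satisfying AF AG (¬owned → EX ¬shared): {Shared, Invalid, Exclusive, Modified, Owned}.
Shared ∈ Sat(AF AG (¬owned → EX ¬shared)).

Satisfied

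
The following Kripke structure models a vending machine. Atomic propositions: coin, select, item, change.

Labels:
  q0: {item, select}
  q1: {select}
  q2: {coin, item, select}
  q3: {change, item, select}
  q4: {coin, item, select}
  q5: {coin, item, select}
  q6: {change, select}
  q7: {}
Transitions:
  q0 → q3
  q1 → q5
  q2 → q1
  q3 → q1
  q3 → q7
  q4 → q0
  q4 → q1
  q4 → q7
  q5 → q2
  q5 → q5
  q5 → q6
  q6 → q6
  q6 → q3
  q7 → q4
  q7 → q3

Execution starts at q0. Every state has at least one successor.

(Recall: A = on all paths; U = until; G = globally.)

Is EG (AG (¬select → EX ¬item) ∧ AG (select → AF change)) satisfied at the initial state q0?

States satisfying AG (¬select → EX ¬item) ∧ AG (select → AF change): ∅.
States satisfying EG (AG (¬select → EX ¬item) ∧ AG (select → AF change)): ∅.
No suitable path/successor from q0 witnesses the formula.
q0 ∉ Sat(EG (AG (¬select → EX ¬item) ∧ AG (select → AF change))).

Does not hold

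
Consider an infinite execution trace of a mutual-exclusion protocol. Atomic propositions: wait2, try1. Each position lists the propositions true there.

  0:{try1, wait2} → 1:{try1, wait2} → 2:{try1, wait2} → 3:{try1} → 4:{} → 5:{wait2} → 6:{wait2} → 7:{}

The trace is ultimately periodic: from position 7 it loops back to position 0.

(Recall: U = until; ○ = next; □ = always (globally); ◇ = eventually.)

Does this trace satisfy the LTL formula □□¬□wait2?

□¬□wait2 holds at every position 0..7, and those are all positions ever visited, so □□¬□wait2 holds.

Yes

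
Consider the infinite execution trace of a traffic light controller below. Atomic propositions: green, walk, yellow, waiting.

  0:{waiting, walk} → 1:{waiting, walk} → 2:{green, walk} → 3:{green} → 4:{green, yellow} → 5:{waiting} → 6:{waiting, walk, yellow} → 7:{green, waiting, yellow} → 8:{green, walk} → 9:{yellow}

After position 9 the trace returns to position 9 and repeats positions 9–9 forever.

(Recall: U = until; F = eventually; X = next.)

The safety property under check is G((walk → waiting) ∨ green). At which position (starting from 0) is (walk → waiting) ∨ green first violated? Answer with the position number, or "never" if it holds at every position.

never

(walk → waiting) ∨ green holds at every position 0..9, and those are all the positions the trace ever visits, so the invariant G((walk → waiting) ∨ green) is never violated.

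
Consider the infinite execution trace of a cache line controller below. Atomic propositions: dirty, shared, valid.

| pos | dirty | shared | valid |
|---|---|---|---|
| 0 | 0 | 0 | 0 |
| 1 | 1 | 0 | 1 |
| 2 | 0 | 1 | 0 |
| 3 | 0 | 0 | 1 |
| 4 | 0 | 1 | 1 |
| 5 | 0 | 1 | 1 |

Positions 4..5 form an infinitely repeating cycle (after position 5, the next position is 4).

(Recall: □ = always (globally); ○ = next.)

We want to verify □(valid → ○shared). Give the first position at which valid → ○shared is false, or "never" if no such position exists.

never

valid → ○shared holds at every position 0..5, and those are all the positions the trace ever visits, so the invariant □(valid → ○shared) is never violated.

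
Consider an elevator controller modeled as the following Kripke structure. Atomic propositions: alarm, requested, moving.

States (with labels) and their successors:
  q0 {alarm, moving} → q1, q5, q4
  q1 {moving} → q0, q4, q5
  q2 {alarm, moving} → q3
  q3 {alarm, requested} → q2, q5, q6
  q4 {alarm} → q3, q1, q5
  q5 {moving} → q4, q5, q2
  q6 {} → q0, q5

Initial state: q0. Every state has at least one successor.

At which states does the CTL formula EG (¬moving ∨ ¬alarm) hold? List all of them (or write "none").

States satisfying ¬moving ∨ ¬alarm: {q1, q3, q4, q5, q6}.
States satisfying EG (¬moving ∨ ¬alarm): {q1, q3, q4, q5, q6}.

{q1, q3, q4, q5, q6}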